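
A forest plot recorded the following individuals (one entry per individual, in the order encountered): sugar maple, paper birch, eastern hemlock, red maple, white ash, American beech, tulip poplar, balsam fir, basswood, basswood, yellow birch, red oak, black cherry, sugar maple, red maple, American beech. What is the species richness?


Total individuals logged = 16
Distinct species (count of individuals): sugar maple (2), paper birch (1), eastern hemlock (1), red maple (2), white ash (1), American beech (2), tulip poplar (1), balsam fir (1), basswood (2), yellow birch (1), red oak (1), black cherry (1)
Species richness = number of distinct species = 12

12


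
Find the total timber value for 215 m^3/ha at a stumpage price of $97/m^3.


Value = 215 * 97 = $20855/ha

$20855/ha


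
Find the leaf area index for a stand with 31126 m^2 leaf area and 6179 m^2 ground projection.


LAI = 31126 / 6179 = 5.0374 ≈ 5.04

5.04


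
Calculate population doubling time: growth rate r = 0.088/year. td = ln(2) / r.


td = ln(2) / 0.088 = 0.693147 / 0.088 = 7.87667 ≈ 7.9 years

7.9 years


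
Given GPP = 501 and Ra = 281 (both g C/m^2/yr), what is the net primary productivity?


NPP = GPP - Ra = 501 - 281 = 220 g C/m^2/yr

220 g C/m^2/yr


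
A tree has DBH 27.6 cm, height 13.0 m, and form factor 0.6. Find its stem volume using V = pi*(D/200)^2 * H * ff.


(D/200)^2 = (27.6/200)^2 = 0.138^2 = 0.019044
BA = 3.141593 * 0.019044 = 0.0598285 m^2
V = 0.0598285 * 13.0 * 0.6 = 0.466662 ≈ 0.467 m^3

0.467 m^3


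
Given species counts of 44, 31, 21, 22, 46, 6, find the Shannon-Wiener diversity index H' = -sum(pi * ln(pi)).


Total N = 44 + 31 + 21 + 22 + 46 + 6 = 170
Per-species terms:
  p = 44/170 = 0.258824; ln(p) = -1.351607; p*ln(p) = 0.258824 * (-1.351607) = -0.349828
  p = 31/170 = 0.182353; ln(p) = -1.701811; p*ln(p) = 0.182353 * (-1.701811) = -0.310330
  p = 21/170 = 0.123529; ln(p) = -2.091279; p*ln(p) = 0.123529 * (-2.091279) = -0.258334
  p = 22/170 = 0.129412; ln(p) = -2.044754; p*ln(p) = 0.129412 * (-2.044754) = -0.264616
  p = 46/170 = 0.270588; ln(p) = -1.307158; p*ln(p) = 0.270588 * (-1.307158) = -0.353701
  p = 6/170 = 0.035294; ln(p) = -3.344042; p*ln(p) = 0.035294 * (-3.344042) = -0.118025
sum(p*ln(p)) = (-0.349828) + (-0.310330) + (-0.258334) + (-0.264616) + (-0.353701) + (-0.118025) = -1.654834
H' = -(-1.654834) = 1.654834 ≈ 1.6548

1.6548


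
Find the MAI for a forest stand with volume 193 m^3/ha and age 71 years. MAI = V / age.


MAI = 193 / 71 = 2.7183 ≈ 2.72 m^3/ha/yr

2.72 m^3/ha/yr


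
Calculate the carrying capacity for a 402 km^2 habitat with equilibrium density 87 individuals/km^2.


K = 87 * 402 = 34974 individuals

34974 individuals


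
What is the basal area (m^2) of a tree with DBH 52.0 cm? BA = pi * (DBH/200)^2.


D/200 = 52.0/200 = 0.26 m
(D/200)^2 = 0.26^2 = 0.0676
BA = 3.141593 * 0.0676 = 0.212372 ≈ 0.2124 m^2

0.2124 m^2


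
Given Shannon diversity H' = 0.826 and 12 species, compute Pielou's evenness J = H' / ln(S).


ln(12) = 2.48491
J = H' / ln(S) = 0.826 / 2.48491 = 0.332406 ≈ 0.3324

0.3324


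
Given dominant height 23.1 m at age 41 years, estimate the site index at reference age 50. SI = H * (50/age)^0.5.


50/41 = 1.21951
(1.21951)^0.5 = 1.10431
SI = 23.1 * 1.10431 = 25.5096 ≈ 25.5 m

25.5 m


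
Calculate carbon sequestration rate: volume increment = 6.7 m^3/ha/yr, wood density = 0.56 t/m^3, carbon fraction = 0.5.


C = 6.7 * 0.56 * 0.5 = 1.876 ≈ 1.88 t C/ha/yr

1.88 t C/ha/yr


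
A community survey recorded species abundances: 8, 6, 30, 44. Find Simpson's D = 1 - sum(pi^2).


Total N = 8 + 6 + 30 + 44 = 88
Per-species terms:
  p = 8/88 = 0.090909; p^2 = 0.090909^2 = 0.008264
  p = 6/88 = 0.068182; p^2 = 0.068182^2 = 0.004649
  p = 30/88 = 0.340909; p^2 = 0.340909^2 = 0.116219
  p = 44/88 = 0.500000; p^2 = 0.500000^2 = 0.250000
sum(p^2) = 0.008264 + 0.004649 + 0.116219 + 0.250000 = 0.379132
D = 1 - 0.379132 = 0.620868 ≈ 0.6209

0.6209


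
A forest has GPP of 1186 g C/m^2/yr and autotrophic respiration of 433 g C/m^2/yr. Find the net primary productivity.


NPP = GPP - Ra = 1186 - 433 = 753 g C/m^2/yr

753 g C/m^2/yr


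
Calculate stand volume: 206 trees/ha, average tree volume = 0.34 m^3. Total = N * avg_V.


V_stand = 206 * 0.34 = 70.04 ≈ 70.0 m^3/ha

70.0 m^3/ha


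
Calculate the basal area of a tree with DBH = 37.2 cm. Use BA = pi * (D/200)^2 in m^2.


D/200 = 37.2/200 = 0.186 m
(D/200)^2 = 0.186^2 = 0.034596
BA = 3.141593 * 0.034596 = 0.108687 ≈ 0.1087 m^2

0.1087 m^2


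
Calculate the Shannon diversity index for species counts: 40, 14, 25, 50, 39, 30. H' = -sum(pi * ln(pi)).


Total N = 40 + 14 + 25 + 50 + 39 + 30 = 198
Per-species terms:
  p = 40/198 = 0.202020; ln(p) = -1.599389; p*ln(p) = 0.202020 * (-1.599389) = -0.323109
  p = 14/198 = 0.070707; ln(p) = -2.649211; p*ln(p) = 0.070707 * (-2.649211) = -0.187318
  p = 25/198 = 0.126263; ln(p) = -2.069388; p*ln(p) = 0.126263 * (-2.069388) = -0.261287
  p = 50/198 = 0.252525; ln(p) = -1.376245; p*ln(p) = 0.252525 * (-1.376245) = -0.347536
  p = 39/198 = 0.196970; ln(p) = -1.624704; p*ln(p) = 0.196970 * (-1.624704) = -0.320018
  p = 30/198 = 0.151515; ln(p) = -1.887071; p*ln(p) = 0.151515 * (-1.887071) = -0.285920
sum(p*ln(p)) = (-0.323109) + (-0.187318) + (-0.261287) + (-0.347536) + (-0.320018) + (-0.285920) = -1.725188
H' = -(-1.725188) = 1.725188 ≈ 1.7252

1.7252


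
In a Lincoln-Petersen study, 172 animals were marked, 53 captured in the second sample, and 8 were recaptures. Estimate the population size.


N = M * C / R = 172 * 53 / 8 = 9116 / 8 = 1139.50 ≈ 1140

1140 individuals


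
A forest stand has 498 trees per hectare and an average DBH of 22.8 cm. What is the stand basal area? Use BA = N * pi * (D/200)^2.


(D/200)^2 = (22.8/200)^2 = 0.114^2 = 0.012996
Individual BA = 3.141593 * 0.012996 = 0.0408281 m^2
Stand BA = 498 * 0.0408281 = 20.3324 ≈ 20.33 m^2/ha

20.33 m^2/ha


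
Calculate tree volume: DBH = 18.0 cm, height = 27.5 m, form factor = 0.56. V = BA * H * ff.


(D/200)^2 = (18.0/200)^2 = 0.09^2 = 0.0081
BA = 3.141593 * 0.0081 = 0.0254469 m^2
V = 0.0254469 * 27.5 * 0.56 = 0.391882 ≈ 0.392 m^3

0.392 m^3


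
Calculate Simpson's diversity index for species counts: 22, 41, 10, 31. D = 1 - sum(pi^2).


Total N = 22 + 41 + 10 + 31 = 104
Per-species terms:
  p = 22/104 = 0.211538; p^2 = 0.211538^2 = 0.044748
  p = 41/104 = 0.394231; p^2 = 0.394231^2 = 0.155418
  p = 10/104 = 0.096154; p^2 = 0.096154^2 = 0.009246
  p = 31/104 = 0.298077; p^2 = 0.298077^2 = 0.088850
sum(p^2) = 0.044748 + 0.155418 + 0.009246 + 0.088850 = 0.298262
D = 1 - 0.298262 = 0.701738 ≈ 0.7017

0.7017


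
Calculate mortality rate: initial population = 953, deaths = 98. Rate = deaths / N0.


Mortality rate = 98 / 953 = 0.102833 ≈ 0.1028

0.1028


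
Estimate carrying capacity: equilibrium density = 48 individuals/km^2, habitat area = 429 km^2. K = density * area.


K = 48 * 429 = 20592 individuals

20592 individuals


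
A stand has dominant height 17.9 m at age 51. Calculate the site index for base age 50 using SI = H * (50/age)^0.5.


50/51 = 0.980392
(0.980392)^0.5 = 0.990147
SI = 17.9 * 0.990147 = 17.7236 ≈ 17.7 m

17.7 m


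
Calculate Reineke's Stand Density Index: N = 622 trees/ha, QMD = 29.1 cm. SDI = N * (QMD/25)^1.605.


QMD/25 = 29.1/25 = 1.164
(1.164)^1.605 = exp(1.605 * ln(1.164)) = exp(1.605 * 0.151862) = exp(0.243739) = 1.27601
SDI = 622 * 1.27601 = 793.678 ≈ 794

794


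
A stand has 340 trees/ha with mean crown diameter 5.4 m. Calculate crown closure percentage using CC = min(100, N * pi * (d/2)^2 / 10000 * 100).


(d/2)^2 = (5.4/2)^2 = 2.7^2 = 7.29
Crown area = 3.141593 * 7.29 = 22.9022 m^2
N * area / 10000 * 100 = 340 * 22.9022 / 10000 * 100 = 77.8675
CC = min(100, 77.8675) = 77.8675 ≈ 77.9%

77.9%


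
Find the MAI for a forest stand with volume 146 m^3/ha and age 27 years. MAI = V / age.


MAI = 146 / 27 = 5.4074 ≈ 5.41 m^3/ha/yr

5.41 m^3/ha/yr


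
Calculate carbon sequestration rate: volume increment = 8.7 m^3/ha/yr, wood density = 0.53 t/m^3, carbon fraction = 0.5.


C = 8.7 * 0.53 * 0.5 = 2.3055 ≈ 2.31 t C/ha/yr

2.31 t C/ha/yr


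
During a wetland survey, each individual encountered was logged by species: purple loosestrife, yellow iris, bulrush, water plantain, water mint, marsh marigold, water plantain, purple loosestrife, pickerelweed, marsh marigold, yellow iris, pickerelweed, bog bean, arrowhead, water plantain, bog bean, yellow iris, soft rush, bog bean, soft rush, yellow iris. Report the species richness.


Total individuals logged = 21
Distinct species (count of individuals): purple loosestrife (2), yellow iris (4), bulrush (1), water plantain (3), water mint (1), marsh marigold (2), pickerelweed (2), bog bean (3), arrowhead (1), soft rush (2)
Species richness = number of distinct species = 10

10


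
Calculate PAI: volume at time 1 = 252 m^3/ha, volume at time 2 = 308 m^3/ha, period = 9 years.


PAI = (V2 - V1) / period = (308 - 252) / 9 = 56 / 9 = 6.2222 ≈ 6.22 m^3/ha/yr

6.22 m^3/ha/yr


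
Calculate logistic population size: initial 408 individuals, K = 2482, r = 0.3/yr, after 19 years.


(K - N0)/N0 = (2482 - 408)/408 = 2074/408 = 5.08333
r*t = 0.3 * 19 = 5.7; exp(-5.7) = 0.00334597
5.08333 * 0.00334597 = 0.0170087
1 + 0.0170087 = 1.01701
N = 2482 / 1.01701 = 2440.49 ≈ 2440

2440


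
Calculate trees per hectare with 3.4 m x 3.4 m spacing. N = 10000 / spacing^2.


N = 10000 / 3.4^2 = 10000 / 11.56 = 865.052 ≈ 865 trees/ha

865 trees/ha


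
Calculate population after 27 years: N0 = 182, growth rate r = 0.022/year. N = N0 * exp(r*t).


r*t = 0.022 * 27 = 0.594
exp(0.594) = 1.81122
N = 182 * 1.81122 = 329.642 ≈ 330

330


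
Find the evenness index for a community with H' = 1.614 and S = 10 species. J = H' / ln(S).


ln(10) = 2.30259
J = H' / ln(S) = 1.614 / 2.30259 = 0.700950 ≈ 0.7010

0.7010


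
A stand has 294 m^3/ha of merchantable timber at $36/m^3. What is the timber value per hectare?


Value = 294 * 36 = $10584/ha

$10584/ha


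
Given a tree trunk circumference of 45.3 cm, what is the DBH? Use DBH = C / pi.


DBH = C / pi = 45.3 / 3.141593 = 14.4194 ≈ 14.42 cm

14.42 cm


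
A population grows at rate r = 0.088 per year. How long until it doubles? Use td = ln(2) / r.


td = ln(2) / 0.088 = 0.693147 / 0.088 = 7.87667 ≈ 7.9 years

7.9 years


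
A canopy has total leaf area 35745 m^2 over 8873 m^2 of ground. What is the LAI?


LAI = 35745 / 8873 = 4.0285 ≈ 4.03

4.03


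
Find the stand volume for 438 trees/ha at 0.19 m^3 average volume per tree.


V_stand = 438 * 0.19 = 83.22 ≈ 83.2 m^3/ha

83.2 m^3/ha


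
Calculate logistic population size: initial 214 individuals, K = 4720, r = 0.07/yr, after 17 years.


(K - N0)/N0 = (4720 - 214)/214 = 4506/214 = 21.0561
r*t = 0.07 * 17 = 1.19; exp(-1.19) = 0.304221
21.0561 * 0.304221 = 6.40571
1 + 6.40571 = 7.40571
N = 4720 / 7.40571 = 637.346 ≈ 637

637


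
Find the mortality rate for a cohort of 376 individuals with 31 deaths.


Mortality rate = 31 / 376 = 0.082447 ≈ 0.0824

0.0824


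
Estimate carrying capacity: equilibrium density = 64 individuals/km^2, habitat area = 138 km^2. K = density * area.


K = 64 * 138 = 8832 individuals

8832 individuals


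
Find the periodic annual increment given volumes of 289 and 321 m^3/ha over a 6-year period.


PAI = (V2 - V1) / period = (321 - 289) / 6 = 32 / 6 = 5.3333 ≈ 5.33 m^3/ha/yr

5.33 m^3/ha/yr


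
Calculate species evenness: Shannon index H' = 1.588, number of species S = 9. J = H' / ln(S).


ln(9) = 2.19722
J = H' / ln(S) = 1.588 / 2.19722 = 0.722731 ≈ 0.7227

0.7227


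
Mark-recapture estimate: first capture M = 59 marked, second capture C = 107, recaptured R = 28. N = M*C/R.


N = M * C / R = 59 * 107 / 28 = 6313 / 28 = 225.46 ≈ 225

225 individuals


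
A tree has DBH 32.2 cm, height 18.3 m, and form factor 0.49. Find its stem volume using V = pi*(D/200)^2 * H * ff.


(D/200)^2 = (32.2/200)^2 = 0.161^2 = 0.025921
BA = 3.141593 * 0.025921 = 0.0814332 m^2
V = 0.0814332 * 18.3 * 0.49 = 0.730212 ≈ 0.730 m^3

0.730 m^3


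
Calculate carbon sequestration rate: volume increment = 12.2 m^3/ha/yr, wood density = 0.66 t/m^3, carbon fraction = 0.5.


C = 12.2 * 0.66 * 0.5 = 4.026 ≈ 4.03 t C/ha/yr

4.03 t C/ha/yr


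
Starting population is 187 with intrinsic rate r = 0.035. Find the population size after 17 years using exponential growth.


r*t = 0.035 * 17 = 0.595
exp(0.595) = 1.81303
N = 187 * 1.81303 = 339.037 ≈ 339

339


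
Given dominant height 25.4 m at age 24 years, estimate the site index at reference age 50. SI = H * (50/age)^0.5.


50/24 = 2.08333
(2.08333)^0.5 = 1.44337
SI = 25.4 * 1.44337 = 36.6616 ≈ 36.7 m

36.7 m


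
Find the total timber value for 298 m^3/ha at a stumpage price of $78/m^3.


Value = 298 * 78 = $23244/ha

$23244/ha


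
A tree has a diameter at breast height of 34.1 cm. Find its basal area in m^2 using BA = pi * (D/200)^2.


D/200 = 34.1/200 = 0.1705 m
(D/200)^2 = 0.1705^2 = 0.02907025
BA = 3.141593 * 0.02907025 = 0.0913269 ≈ 0.0913 m^2

0.0913 m^2


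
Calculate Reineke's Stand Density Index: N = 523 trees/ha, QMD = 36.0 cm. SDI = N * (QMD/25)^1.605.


QMD/25 = 36.0/25 = 1.44
(1.44)^1.605 = exp(1.605 * ln(1.44)) = exp(1.605 * 0.364643) = exp(0.585252) = 1.79544
SDI = 523 * 1.79544 = 939.015 ≈ 939

939


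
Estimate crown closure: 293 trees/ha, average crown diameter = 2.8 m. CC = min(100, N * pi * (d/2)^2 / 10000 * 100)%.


(d/2)^2 = (2.8/2)^2 = 1.4^2 = 1.96
Crown area = 3.141593 * 1.96 = 6.15752 m^2
N * area / 10000 * 100 = 293 * 6.15752 / 10000 * 100 = 18.0415
CC = min(100, 18.0415) = 18.0415 ≈ 18.0%

18.0%


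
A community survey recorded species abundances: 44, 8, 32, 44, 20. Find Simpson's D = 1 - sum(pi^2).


Total N = 44 + 8 + 32 + 44 + 20 = 148
Per-species terms:
  p = 44/148 = 0.297297; p^2 = 0.297297^2 = 0.088386
  p = 8/148 = 0.054054; p^2 = 0.054054^2 = 0.002922
  p = 32/148 = 0.216216; p^2 = 0.216216^2 = 0.046749
  p = 44/148 = 0.297297; p^2 = 0.297297^2 = 0.088386
  p = 20/148 = 0.135135; p^2 = 0.135135^2 = 0.018261
sum(p^2) = 0.088386 + 0.002922 + 0.046749 + 0.088386 + 0.018261 = 0.244704
D = 1 - 0.244704 = 0.755296 ≈ 0.7553

0.7553


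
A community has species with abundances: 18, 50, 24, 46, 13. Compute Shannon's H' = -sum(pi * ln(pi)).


Total N = 18 + 50 + 24 + 46 + 13 = 151
Per-species terms:
  p = 18/151 = 0.119205; ln(p) = -2.126911; p*ln(p) = 0.119205 * (-2.126911) = -0.253538
  p = 50/151 = 0.331126; ln(p) = -1.105256; p*ln(p) = 0.331126 * (-1.105256) = -0.365979
  p = 24/151 = 0.158940; ln(p) = -1.839229; p*ln(p) = 0.158940 * (-1.839229) = -0.292327
  p = 46/151 = 0.304636; ln(p) = -1.188638; p*ln(p) = 0.304636 * (-1.188638) = -0.362102
  p = 13/151 = 0.086093; ln(p) = -2.452327; p*ln(p) = 0.086093 * (-2.452327) = -0.211128
sum(p*ln(p)) = (-0.253538) + (-0.365979) + (-0.292327) + (-0.362102) + (-0.211128) = -1.485074
H' = -(-1.485074) = 1.485074 ≈ 1.4851

1.4851


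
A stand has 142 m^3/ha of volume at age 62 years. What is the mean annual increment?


MAI = 142 / 62 = 2.2903 ≈ 2.29 m^3/ha/yr

2.29 m^3/ha/yr


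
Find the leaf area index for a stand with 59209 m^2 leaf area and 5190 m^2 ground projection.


LAI = 59209 / 5190 = 11.4083 ≈ 11.41

11.41


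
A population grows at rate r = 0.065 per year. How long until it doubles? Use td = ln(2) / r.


td = ln(2) / 0.065 = 0.693147 / 0.065 = 10.6638 ≈ 10.7 years

10.7 years


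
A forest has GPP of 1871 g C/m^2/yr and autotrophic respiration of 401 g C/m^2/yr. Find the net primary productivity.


NPP = GPP - Ra = 1871 - 401 = 1470 g C/m^2/yr

1470 g C/m^2/yr


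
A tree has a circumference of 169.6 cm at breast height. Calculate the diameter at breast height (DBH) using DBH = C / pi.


DBH = C / pi = 169.6 / 3.141593 = 53.9854 ≈ 53.99 cm

53.99 cm


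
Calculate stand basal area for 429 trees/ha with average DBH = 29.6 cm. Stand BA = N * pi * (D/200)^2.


(D/200)^2 = (29.6/200)^2 = 0.148^2 = 0.021904
Individual BA = 3.141593 * 0.021904 = 0.0688135 m^2
Stand BA = 429 * 0.0688135 = 29.5210 ≈ 29.52 m^2/ha

29.52 m^2/ha


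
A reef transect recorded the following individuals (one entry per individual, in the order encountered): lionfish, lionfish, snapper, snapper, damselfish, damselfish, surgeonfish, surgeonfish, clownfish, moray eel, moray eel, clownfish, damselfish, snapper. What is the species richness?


Total individuals logged = 14
Distinct species (count of individuals): lionfish (2), snapper (3), damselfish (3), surgeonfish (2), clownfish (2), moray eel (2)
Species richness = number of distinct species = 6

6


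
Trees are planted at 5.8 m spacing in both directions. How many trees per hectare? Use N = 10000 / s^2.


N = 10000 / 5.8^2 = 10000 / 33.64 = 297.265 ≈ 297 trees/ha

297 trees/ha


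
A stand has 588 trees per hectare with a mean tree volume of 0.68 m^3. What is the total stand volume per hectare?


V_stand = 588 * 0.68 = 399.84 ≈ 399.8 m^3/ha

399.8 m^3/ha


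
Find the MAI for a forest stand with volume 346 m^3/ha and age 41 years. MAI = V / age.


MAI = 346 / 41 = 8.4390 ≈ 8.44 m^3/ha/yr

8.44 m^3/ha/yr


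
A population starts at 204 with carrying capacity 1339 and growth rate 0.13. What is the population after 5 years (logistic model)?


(K - N0)/N0 = (1339 - 204)/204 = 1135/204 = 5.56373
r*t = 0.13 * 5 = 0.65; exp(-0.65) = 0.522046
5.56373 * 0.522046 = 2.90452
1 + 2.90452 = 3.90452
N = 1339 / 3.90452 = 342.936 ≈ 343

343


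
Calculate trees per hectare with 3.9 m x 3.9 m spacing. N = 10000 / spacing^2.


N = 10000 / 3.9^2 = 10000 / 15.21 = 657.462 ≈ 657 trees/ha

657 trees/ha


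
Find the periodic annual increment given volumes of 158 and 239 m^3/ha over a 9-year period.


PAI = (V2 - V1) / period = (239 - 158) / 9 = 81 / 9 = 9.00 m^3/ha/yr

9.00 m^3/ha/yr


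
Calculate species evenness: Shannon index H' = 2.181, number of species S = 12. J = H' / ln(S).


ln(12) = 2.48491
J = H' / ln(S) = 2.181 / 2.48491 = 0.877698 ≈ 0.8777

0.8777


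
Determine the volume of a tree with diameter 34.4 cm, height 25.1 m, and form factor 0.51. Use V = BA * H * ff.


(D/200)^2 = (34.4/200)^2 = 0.172^2 = 0.029584
BA = 3.141593 * 0.029584 = 0.0929409 m^2
V = 0.0929409 * 25.1 * 0.51 = 1.18974 ≈ 1.190 m^3

1.190 m^3


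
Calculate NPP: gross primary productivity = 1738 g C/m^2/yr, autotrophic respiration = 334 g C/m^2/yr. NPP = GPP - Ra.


NPP = GPP - Ra = 1738 - 334 = 1404 g C/m^2/yr

1404 g C/m^2/yr


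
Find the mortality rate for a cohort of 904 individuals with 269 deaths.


Mortality rate = 269 / 904 = 0.297566 ≈ 0.2976

0.2976


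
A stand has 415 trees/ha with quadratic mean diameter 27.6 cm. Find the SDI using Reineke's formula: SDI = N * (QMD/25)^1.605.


QMD/25 = 27.6/25 = 1.104
(1.104)^1.605 = exp(1.605 * ln(1.104)) = exp(1.605 * 0.0989399) = exp(0.158799) = 1.17210
SDI = 415 * 1.17210 = 486.422 ≈ 486

486


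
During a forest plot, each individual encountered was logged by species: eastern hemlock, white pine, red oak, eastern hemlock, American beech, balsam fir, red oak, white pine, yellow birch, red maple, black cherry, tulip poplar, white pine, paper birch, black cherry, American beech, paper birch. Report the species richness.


Total individuals logged = 17
Distinct species (count of individuals): eastern hemlock (2), white pine (3), red oak (2), American beech (2), balsam fir (1), yellow birch (1), red maple (1), black cherry (2), tulip poplar (1), paper birch (2)
Species richness = number of distinct species = 10

10


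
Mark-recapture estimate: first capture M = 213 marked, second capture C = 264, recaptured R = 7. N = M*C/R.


N = M * C / R = 213 * 264 / 7 = 56232 / 7 = 8033.14 ≈ 8033

8033 individuals


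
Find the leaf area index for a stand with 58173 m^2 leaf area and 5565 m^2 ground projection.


LAI = 58173 / 5565 = 10.4534 ≈ 10.45

10.45


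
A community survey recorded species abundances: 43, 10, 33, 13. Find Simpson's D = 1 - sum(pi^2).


Total N = 43 + 10 + 33 + 13 = 99
Per-species terms:
  p = 43/99 = 0.434343; p^2 = 0.434343^2 = 0.188654
  p = 10/99 = 0.101010; p^2 = 0.101010^2 = 0.010203
  p = 33/99 = 0.333333; p^2 = 0.333333^2 = 0.111111
  p = 13/99 = 0.131313; p^2 = 0.131313^2 = 0.017243
sum(p^2) = 0.188654 + 0.010203 + 0.111111 + 0.017243 = 0.327211
D = 1 - 0.327211 = 0.672789 ≈ 0.6728

0.6728


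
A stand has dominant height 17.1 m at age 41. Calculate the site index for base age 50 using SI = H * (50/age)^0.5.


50/41 = 1.21951
(1.21951)^0.5 = 1.10431
SI = 17.1 * 1.10431 = 18.8837 ≈ 18.9 m

18.9 m


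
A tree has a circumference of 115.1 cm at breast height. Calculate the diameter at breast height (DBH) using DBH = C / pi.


DBH = C / pi = 115.1 / 3.141593 = 36.6375 ≈ 36.64 cm

36.64 cm


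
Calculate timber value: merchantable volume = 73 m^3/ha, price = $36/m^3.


Value = 73 * 36 = $2628/ha

$2628/ha


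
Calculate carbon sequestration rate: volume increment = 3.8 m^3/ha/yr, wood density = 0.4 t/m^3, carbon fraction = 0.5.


C = 3.8 * 0.4 * 0.5 = 0.76 t C/ha/yr

0.76 t C/ha/yr


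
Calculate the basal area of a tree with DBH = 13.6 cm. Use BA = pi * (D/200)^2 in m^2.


D/200 = 13.6/200 = 0.068 m
(D/200)^2 = 0.068^2 = 0.004624
BA = 3.141593 * 0.004624 = 0.0145267 ≈ 0.0145 m^2

0.0145 m^2


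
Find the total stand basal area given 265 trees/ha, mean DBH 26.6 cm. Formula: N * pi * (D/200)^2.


(D/200)^2 = (26.6/200)^2 = 0.133^2 = 0.017689
Individual BA = 3.141593 * 0.017689 = 0.0555716 m^2
Stand BA = 265 * 0.0555716 = 14.7265 ≈ 14.73 m^2/ha

14.73 m^2/ha


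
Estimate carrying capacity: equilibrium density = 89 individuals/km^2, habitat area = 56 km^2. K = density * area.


K = 89 * 56 = 4984 individuals

4984 individuals


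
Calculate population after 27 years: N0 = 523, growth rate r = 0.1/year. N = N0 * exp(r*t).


r*t = 0.1 * 27 = 2.7
exp(2.7) = 14.8797
N = 523 * 14.8797 = 7782.08 ≈ 7782

7782


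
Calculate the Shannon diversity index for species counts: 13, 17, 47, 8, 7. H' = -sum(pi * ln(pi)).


Total N = 13 + 17 + 47 + 8 + 7 = 92
Per-species terms:
  p = 13/92 = 0.141304; ln(p) = -1.956842; p*ln(p) = 0.141304 * (-1.956842) = -0.276510
  p = 17/92 = 0.184783; ln(p) = -1.688573; p*ln(p) = 0.184783 * (-1.688573) = -0.312020
  p = 47/92 = 0.510870; ln(p) = -0.671640; p*ln(p) = 0.510870 * (-0.671640) = -0.343121
  p = 8/92 = 0.086957; ln(p) = -2.442342; p*ln(p) = 0.086957 * (-2.442342) = -0.212379
  p = 7/92 = 0.076087; ln(p) = -2.575878; p*ln(p) = 0.076087 * (-2.575878) = -0.195991
sum(p*ln(p)) = (-0.276510) + (-0.312020) + (-0.343121) + (-0.212379) + (-0.195991) = -1.340021
H' = -(-1.340021) = 1.340021 ≈ 1.3400

1.3400


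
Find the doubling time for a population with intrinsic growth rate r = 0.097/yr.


td = ln(2) / 0.097 = 0.693147 / 0.097 = 7.14585 ≈ 7.1 years

7.1 years


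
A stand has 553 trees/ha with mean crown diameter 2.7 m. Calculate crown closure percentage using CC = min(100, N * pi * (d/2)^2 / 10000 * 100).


(d/2)^2 = (2.7/2)^2 = 1.35^2 = 1.8225
Crown area = 3.141593 * 1.8225 = 5.72555 m^2
N * area / 10000 * 100 = 553 * 5.72555 / 10000 * 100 = 31.6623
CC = min(100, 31.6623) = 31.6623 ≈ 31.7%

31.7%


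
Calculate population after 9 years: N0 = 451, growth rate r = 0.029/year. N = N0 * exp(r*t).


r*t = 0.029 * 9 = 0.261
exp(0.261) = 1.29823
N = 451 * 1.29823 = 585.502 ≈ 586

586


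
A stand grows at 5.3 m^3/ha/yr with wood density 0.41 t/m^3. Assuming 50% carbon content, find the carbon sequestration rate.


C = 5.3 * 0.41 * 0.5 = 1.0865 ≈ 1.09 t C/ha/yr

1.09 t C/ha/yr


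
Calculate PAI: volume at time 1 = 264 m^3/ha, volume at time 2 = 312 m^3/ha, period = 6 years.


PAI = (V2 - V1) / period = (312 - 264) / 6 = 48 / 6 = 8.00 m^3/ha/yr

8.00 m^3/ha/yr


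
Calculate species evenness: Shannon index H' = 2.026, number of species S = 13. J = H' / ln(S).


ln(13) = 2.56495
J = H' / ln(S) = 2.026 / 2.56495 = 0.789879 ≈ 0.7899

0.7899


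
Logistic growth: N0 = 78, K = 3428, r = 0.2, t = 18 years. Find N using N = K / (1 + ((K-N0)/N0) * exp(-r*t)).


(K - N0)/N0 = (3428 - 78)/78 = 3350/78 = 42.9487
r*t = 0.2 * 18 = 3.6; exp(-3.6) = 0.0273237
42.9487 * 0.0273237 = 1.17352
1 + 1.17352 = 2.17352
N = 3428 / 2.17352 = 1577.17 ≈ 1577

1577


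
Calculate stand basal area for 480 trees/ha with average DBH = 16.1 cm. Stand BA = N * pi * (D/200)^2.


(D/200)^2 = (16.1/200)^2 = 0.0805^2 = 0.00648025
Individual BA = 3.141593 * 0.00648025 = 0.0203583 m^2
Stand BA = 480 * 0.0203583 = 9.77198 ≈ 9.77 m^2/ha

9.77 m^2/ha


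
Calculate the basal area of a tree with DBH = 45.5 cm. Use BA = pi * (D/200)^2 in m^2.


D/200 = 45.5/200 = 0.2275 m
(D/200)^2 = 0.2275^2 = 0.05175625
BA = 3.141593 * 0.05175625 = 0.162597 ≈ 0.1626 m^2

0.1626 m^2


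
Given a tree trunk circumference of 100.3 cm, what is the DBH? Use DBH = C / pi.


DBH = C / pi = 100.3 / 3.141593 = 31.9265 ≈ 31.93 cm

31.93 cm


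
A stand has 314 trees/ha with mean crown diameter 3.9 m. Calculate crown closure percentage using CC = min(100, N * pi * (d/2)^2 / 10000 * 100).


(d/2)^2 = (3.9/2)^2 = 1.95^2 = 3.8025
Crown area = 3.141593 * 3.8025 = 11.9459 m^2
N * area / 10000 * 100 = 314 * 11.9459 / 10000 * 100 = 37.5101
CC = min(100, 37.5101) = 37.5101 ≈ 37.5%

37.5%


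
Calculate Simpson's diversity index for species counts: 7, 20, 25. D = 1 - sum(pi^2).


Total N = 7 + 20 + 25 = 52
Per-species terms:
  p = 7/52 = 0.134615; p^2 = 0.134615^2 = 0.018121
  p = 20/52 = 0.384615; p^2 = 0.384615^2 = 0.147929
  p = 25/52 = 0.480769; p^2 = 0.480769^2 = 0.231139
sum(p^2) = 0.018121 + 0.147929 + 0.231139 = 0.397189
D = 1 - 0.397189 = 0.602811 ≈ 0.6028

0.6028


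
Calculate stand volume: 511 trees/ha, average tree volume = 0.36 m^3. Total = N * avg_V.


V_stand = 511 * 0.36 = 183.96 ≈ 184.0 m^3/ha

184.0 m^3/ha


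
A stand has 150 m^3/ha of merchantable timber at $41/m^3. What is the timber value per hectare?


Value = 150 * 41 = $6150/ha

$6150/ha


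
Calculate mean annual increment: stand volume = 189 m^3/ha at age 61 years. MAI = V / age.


MAI = 189 / 61 = 3.0984 ≈ 3.10 m^3/ha/yr

3.10 m^3/ha/yr


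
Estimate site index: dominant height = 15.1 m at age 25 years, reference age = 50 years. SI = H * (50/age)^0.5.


50/25 = 2.00000
(2.00000)^0.5 = 1.41421
SI = 15.1 * 1.41421 = 21.3546 ≈ 21.4 m

21.4 m


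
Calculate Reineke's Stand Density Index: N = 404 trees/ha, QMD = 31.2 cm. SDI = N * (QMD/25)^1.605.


QMD/25 = 31.2/25 = 1.248
(1.248)^1.605 = exp(1.605 * ln(1.248)) = exp(1.605 * 0.221542) = exp(0.355575) = 1.42700
SDI = 404 * 1.42700 = 576.508 ≈ 577

577


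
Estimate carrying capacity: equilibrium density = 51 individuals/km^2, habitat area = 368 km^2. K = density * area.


K = 51 * 368 = 18768 individuals

18768 individuals


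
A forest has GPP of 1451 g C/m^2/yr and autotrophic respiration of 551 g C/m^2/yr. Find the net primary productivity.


NPP = GPP - Ra = 1451 - 551 = 900 g C/m^2/yr

900 g C/m^2/yr


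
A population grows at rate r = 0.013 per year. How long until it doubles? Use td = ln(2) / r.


td = ln(2) / 0.013 = 0.693147 / 0.013 = 53.3190 ≈ 53.3 years

53.3 years


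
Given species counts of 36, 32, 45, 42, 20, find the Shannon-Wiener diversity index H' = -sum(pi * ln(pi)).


Total N = 36 + 32 + 45 + 42 + 20 = 175
Per-species terms:
  p = 36/175 = 0.205714; ln(p) = -1.581268; p*ln(p) = 0.205714 * (-1.581268) = -0.325289
  p = 32/175 = 0.182857; ln(p) = -1.699051; p*ln(p) = 0.182857 * (-1.699051) = -0.310683
  p = 45/175 = 0.257143; ln(p) = -1.358123; p*ln(p) = 0.257143 * (-1.358123) = -0.349232
  p = 42/175 = 0.240000; ln(p) = -1.427116; p*ln(p) = 0.240000 * (-1.427116) = -0.342508
  p = 20/175 = 0.114286; ln(p) = -2.169051; p*ln(p) = 0.114286 * (-2.169051) = -0.247892
sum(p*ln(p)) = (-0.325289) + (-0.310683) + (-0.349232) + (-0.342508) + (-0.247892) = -1.575604
H' = -(-1.575604) = 1.575604 ≈ 1.5756

1.5756


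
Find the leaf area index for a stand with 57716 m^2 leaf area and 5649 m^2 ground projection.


LAI = 57716 / 5649 = 10.2170 ≈ 10.22

10.22


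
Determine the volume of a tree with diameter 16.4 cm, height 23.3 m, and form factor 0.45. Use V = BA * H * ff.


(D/200)^2 = (16.4/200)^2 = 0.082^2 = 0.006724
BA = 3.141593 * 0.006724 = 0.0211241 m^2
V = 0.0211241 * 23.3 * 0.45 = 0.221486 ≈ 0.221 m^3

0.221 m^3


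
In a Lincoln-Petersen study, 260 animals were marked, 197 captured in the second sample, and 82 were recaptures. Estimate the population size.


N = M * C / R = 260 * 197 / 82 = 51220 / 82 = 624.63 ≈ 625

625 individuals


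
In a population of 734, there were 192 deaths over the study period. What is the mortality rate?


Mortality rate = 192 / 734 = 0.261580 ≈ 0.2616

0.2616


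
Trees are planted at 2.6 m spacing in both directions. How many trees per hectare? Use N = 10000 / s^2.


N = 10000 / 2.6^2 = 10000 / 6.76 = 1479.29 ≈ 1479 trees/ha

1479 trees/ha


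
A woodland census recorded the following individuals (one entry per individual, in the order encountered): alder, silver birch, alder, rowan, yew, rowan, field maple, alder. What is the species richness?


Total individuals logged = 8
Distinct species (count of individuals): alder (3), silver birch (1), rowan (2), yew (1), field maple (1)
Species richness = number of distinct species = 5

5


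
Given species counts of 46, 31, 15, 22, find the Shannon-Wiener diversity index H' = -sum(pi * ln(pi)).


Total N = 46 + 31 + 15 + 22 = 114
Per-species terms:
  p = 46/114 = 0.403509; ln(p) = -0.907556; p*ln(p) = 0.403509 * (-0.907556) = -0.366207
  p = 31/114 = 0.271930; ln(p) = -1.302211; p*ln(p) = 0.271930 * (-1.302211) = -0.354110
  p = 15/114 = 0.131579; ln(p) = -2.028148; p*ln(p) = 0.131579 * (-2.028148) = -0.266862
  p = 22/114 = 0.192982; ln(p) = -1.645158; p*ln(p) = 0.192982 * (-1.645158) = -0.317486
sum(p*ln(p)) = (-0.366207) + (-0.354110) + (-0.266862) + (-0.317486) = -1.304665
H' = -(-1.304665) = 1.304665 ≈ 1.3047

1.3047


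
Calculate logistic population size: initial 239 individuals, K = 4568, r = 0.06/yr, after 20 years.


(K - N0)/N0 = (4568 - 239)/239 = 4329/239 = 18.1130
r*t = 0.06 * 20 = 1.2; exp(-1.2) = 0.301194
18.1130 * 0.301194 = 5.45553
1 + 5.45553 = 6.45553
N = 4568 / 6.45553 = 707.610 ≈ 708

708


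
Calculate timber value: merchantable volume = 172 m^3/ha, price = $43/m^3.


Value = 172 * 43 = $7396/ha

$7396/ha


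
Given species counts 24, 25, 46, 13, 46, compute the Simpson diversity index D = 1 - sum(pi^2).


Total N = 24 + 25 + 46 + 13 + 46 = 154
Per-species terms:
  p = 24/154 = 0.155844; p^2 = 0.155844^2 = 0.024287
  p = 25/154 = 0.162338; p^2 = 0.162338^2 = 0.026354
  p = 46/154 = 0.298701; p^2 = 0.298701^2 = 0.089222
  p = 13/154 = 0.084416; p^2 = 0.084416^2 = 0.007126
  p = 46/154 = 0.298701; p^2 = 0.298701^2 = 0.089222
sum(p^2) = 0.024287 + 0.026354 + 0.089222 + 0.007126 + 0.089222 = 0.236211
D = 1 - 0.236211 = 0.763789 ≈ 0.7638

0.7638


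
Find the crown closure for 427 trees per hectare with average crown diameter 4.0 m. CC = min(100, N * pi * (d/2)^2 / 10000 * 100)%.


(d/2)^2 = (4.0/2)^2 = 2^2 = 4
Crown area = 3.141593 * 4 = 12.5664 m^2
N * area / 10000 * 100 = 427 * 12.5664 / 10000 * 100 = 53.6585
CC = min(100, 53.6585) = 53.6585 ≈ 53.7%

53.7%


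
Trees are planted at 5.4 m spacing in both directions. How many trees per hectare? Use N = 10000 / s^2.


N = 10000 / 5.4^2 = 10000 / 29.16 = 342.936 ≈ 343 trees/ha

343 trees/ha


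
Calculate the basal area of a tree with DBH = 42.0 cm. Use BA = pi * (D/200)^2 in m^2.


D/200 = 42.0/200 = 0.21 m
(D/200)^2 = 0.21^2 = 0.0441
BA = 3.141593 * 0.0441 = 0.138544 ≈ 0.1385 m^2

0.1385 m^2


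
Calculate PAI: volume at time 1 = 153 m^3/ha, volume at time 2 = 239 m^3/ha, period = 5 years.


PAI = (V2 - V1) / period = (239 - 153) / 5 = 86 / 5 = 17.20 m^3/ha/yr

17.20 m^3/ha/yr


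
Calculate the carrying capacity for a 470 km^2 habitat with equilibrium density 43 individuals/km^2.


K = 43 * 470 = 20210 individuals

20210 individuals


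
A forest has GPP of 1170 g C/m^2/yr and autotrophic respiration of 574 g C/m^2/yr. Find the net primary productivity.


NPP = GPP - Ra = 1170 - 574 = 596 g C/m^2/yr

596 g C/m^2/yr


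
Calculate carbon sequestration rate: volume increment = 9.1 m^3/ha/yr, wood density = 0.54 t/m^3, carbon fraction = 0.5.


C = 9.1 * 0.54 * 0.5 = 2.457 ≈ 2.46 t C/ha/yr

2.46 t C/ha/yr


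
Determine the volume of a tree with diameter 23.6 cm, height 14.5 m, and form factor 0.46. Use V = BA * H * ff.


(D/200)^2 = (23.6/200)^2 = 0.118^2 = 0.013924
BA = 3.141593 * 0.013924 = 0.0437435 m^2
V = 0.0437435 * 14.5 * 0.46 = 0.291769 ≈ 0.292 m^3

0.292 m^3


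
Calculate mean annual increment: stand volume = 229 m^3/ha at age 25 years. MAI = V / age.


MAI = 229 / 25 = 9.16 m^3/ha/yr

9.16 m^3/ha/yr


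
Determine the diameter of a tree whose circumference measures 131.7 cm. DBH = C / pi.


DBH = C / pi = 131.7 / 3.141593 = 41.9214 ≈ 41.92 cm

41.92 cm


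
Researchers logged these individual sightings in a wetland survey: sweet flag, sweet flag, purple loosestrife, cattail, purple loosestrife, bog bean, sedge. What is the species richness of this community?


Total individuals logged = 7
Distinct species (count of individuals): sweet flag (2), purple loosestrife (2), cattail (1), bog bean (1), sedge (1)
Species richness = number of distinct species = 5

5


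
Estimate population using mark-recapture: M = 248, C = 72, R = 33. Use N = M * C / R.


N = M * C / R = 248 * 72 / 33 = 17856 / 33 = 541.09 ≈ 541

541 individuals


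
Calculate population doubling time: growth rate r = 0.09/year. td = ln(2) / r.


td = ln(2) / 0.09 = 0.693147 / 0.09 = 7.70163 ≈ 7.7 years

7.7 years


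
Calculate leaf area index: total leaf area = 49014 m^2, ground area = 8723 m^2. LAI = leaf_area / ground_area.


LAI = 49014 / 8723 = 5.6189 ≈ 5.62

5.62


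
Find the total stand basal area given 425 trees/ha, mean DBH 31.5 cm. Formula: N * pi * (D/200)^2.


(D/200)^2 = (31.5/200)^2 = 0.1575^2 = 0.02480625
Individual BA = 3.141593 * 0.02480625 = 0.0779311 m^2
Stand BA = 425 * 0.0779311 = 33.1207 ≈ 33.12 m^2/ha

33.12 m^2/ha


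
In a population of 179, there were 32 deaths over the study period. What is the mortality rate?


Mortality rate = 32 / 179 = 0.178771 ≈ 0.1788

0.1788


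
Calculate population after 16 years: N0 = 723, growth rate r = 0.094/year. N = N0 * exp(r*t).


r*t = 0.094 * 16 = 1.504
exp(1.504) = 4.49965
N = 723 * 4.49965 = 3253.25 ≈ 3253

3253


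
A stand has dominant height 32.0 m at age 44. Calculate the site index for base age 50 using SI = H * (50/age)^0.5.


50/44 = 1.13636
(1.13636)^0.5 = 1.06600
SI = 32.0 * 1.06600 = 34.1120 ≈ 34.1 m

34.1 m


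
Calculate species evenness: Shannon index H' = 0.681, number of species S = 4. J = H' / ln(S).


ln(4) = 1.38629
J = H' / ln(S) = 0.681 / 1.38629 = 0.491239 ≈ 0.4912

0.4912


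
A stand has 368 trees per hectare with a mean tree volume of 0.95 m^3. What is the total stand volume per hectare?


V_stand = 368 * 0.95 = 349.6 m^3/ha

349.6 m^3/ha


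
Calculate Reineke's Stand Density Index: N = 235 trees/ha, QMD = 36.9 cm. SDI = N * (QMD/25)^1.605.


QMD/25 = 36.9/25 = 1.476
(1.476)^1.605 = exp(1.605 * ln(1.476)) = exp(1.605 * 0.389336) = exp(0.624884) = 1.86803
SDI = 235 * 1.86803 = 438.987 ≈ 439

439


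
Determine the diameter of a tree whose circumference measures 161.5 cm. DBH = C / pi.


DBH = C / pi = 161.5 / 3.141593 = 51.4070 ≈ 51.41 cm

51.41 cm


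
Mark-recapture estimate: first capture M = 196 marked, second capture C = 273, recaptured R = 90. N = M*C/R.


N = M * C / R = 196 * 273 / 90 = 53508 / 90 = 594.53 ≈ 595

595 individuals


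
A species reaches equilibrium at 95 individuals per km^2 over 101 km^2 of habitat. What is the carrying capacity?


K = 95 * 101 = 9595 individuals

9595 individuals


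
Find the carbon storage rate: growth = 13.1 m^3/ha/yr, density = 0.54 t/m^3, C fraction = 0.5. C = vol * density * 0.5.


C = 13.1 * 0.54 * 0.5 = 3.537 ≈ 3.54 t C/ha/yr

3.54 t C/ha/yr


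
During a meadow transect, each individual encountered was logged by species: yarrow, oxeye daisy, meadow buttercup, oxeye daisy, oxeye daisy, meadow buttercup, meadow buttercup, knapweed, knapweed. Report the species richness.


Total individuals logged = 9
Distinct species (count of individuals): yarrow (1), oxeye daisy (3), meadow buttercup (3), knapweed (2)
Species richness = number of distinct species = 4

4


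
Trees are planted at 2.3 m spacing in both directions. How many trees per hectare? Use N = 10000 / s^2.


N = 10000 / 2.3^2 = 10000 / 5.29 = 1890.36 ≈ 1890 trees/ha

1890 trees/ha


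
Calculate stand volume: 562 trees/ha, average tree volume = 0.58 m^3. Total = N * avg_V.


V_stand = 562 * 0.58 = 325.96 ≈ 326.0 m^3/ha

326.0 m^3/ha


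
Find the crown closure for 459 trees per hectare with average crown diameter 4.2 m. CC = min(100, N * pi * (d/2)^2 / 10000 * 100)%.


(d/2)^2 = (4.2/2)^2 = 2.1^2 = 4.41
Crown area = 3.141593 * 4.41 = 13.8544 m^2
N * area / 10000 * 100 = 459 * 13.8544 / 10000 * 100 = 63.5917
CC = min(100, 63.5917) = 63.5917 ≈ 63.6%

63.6%


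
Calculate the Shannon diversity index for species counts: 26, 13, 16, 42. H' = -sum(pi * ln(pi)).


Total N = 26 + 13 + 16 + 42 = 97
Per-species terms:
  p = 26/97 = 0.268041; ln(p) = -1.316615; p*ln(p) = 0.268041 * (-1.316615) = -0.352907
  p = 13/97 = 0.134021; ln(p) = -2.009759; p*ln(p) = 0.134021 * (-2.009759) = -0.269350
  p = 16/97 = 0.164948; ln(p) = -1.802125; p*ln(p) = 0.164948 * (-1.802125) = -0.297257
  p = 42/97 = 0.432990; ln(p) = -0.837041; p*ln(p) = 0.432990 * (-0.837041) = -0.362430
sum(p*ln(p)) = (-0.352907) + (-0.269350) + (-0.297257) + (-0.362430) = -1.281944
H' = -(-1.281944) = 1.281944 ≈ 1.2819

1.2819


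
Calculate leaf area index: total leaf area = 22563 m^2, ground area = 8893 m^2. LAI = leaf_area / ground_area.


LAI = 22563 / 8893 = 2.5372 ≈ 2.54

2.54


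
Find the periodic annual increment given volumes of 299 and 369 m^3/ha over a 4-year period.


PAI = (V2 - V1) / period = (369 - 299) / 4 = 70 / 4 = 17.50 m^3/ha/yr

17.50 m^3/ha/yr


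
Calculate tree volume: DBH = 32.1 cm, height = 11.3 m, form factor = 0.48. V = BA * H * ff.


(D/200)^2 = (32.1/200)^2 = 0.1605^2 = 0.02576025
BA = 3.141593 * 0.02576025 = 0.0809282 m^2
V = 0.0809282 * 11.3 * 0.48 = 0.438955 ≈ 0.439 m^3

0.439 m^3


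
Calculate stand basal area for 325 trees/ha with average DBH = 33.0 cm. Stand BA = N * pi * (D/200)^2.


(D/200)^2 = (33.0/200)^2 = 0.165^2 = 0.027225
Individual BA = 3.141593 * 0.027225 = 0.0855299 m^2
Stand BA = 325 * 0.0855299 = 27.7972 ≈ 27.80 m^2/ha

27.80 m^2/ha


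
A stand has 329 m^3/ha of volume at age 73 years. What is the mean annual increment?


MAI = 329 / 73 = 4.5068 ≈ 4.51 m^3/ha/yr

4.51 m^3/ha/yr


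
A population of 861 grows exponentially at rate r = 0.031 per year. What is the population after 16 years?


r*t = 0.031 * 16 = 0.496
exp(0.496) = 1.64214
N = 861 * 1.64214 = 1413.88 ≈ 1414

1414


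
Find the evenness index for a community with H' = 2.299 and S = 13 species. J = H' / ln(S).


ln(13) = 2.56495
J = H' / ln(S) = 2.299 / 2.56495 = 0.896314 ≈ 0.8963

0.8963
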